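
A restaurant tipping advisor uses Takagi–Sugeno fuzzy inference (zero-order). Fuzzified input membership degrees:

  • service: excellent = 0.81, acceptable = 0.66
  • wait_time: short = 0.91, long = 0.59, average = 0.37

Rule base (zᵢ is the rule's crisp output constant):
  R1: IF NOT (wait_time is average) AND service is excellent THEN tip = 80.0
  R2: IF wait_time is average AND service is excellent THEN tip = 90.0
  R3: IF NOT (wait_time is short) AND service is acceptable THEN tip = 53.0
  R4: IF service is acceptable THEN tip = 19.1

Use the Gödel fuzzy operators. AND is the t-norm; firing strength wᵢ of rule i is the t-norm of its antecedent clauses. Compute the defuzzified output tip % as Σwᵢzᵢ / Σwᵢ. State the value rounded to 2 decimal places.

R1 (z=80.0): ¬average=1−0.37=0.63, excellent=0.81; AND[min(a, b)] → w = 0.63
R2 (z=90.0): average=0.37, excellent=0.81; AND[min(a, b)] → w = 0.37
R3 (z=53.0): ¬short=1−0.91=0.09, acceptable=0.66; AND[min(a, b)] → w = 0.09
R4 (z=19.1): acceptable=0.66 → w = 0.66
Weighted average = (0.63·80.0 + 0.37·90.0 + 0.09·53.0 + 0.66·19.1) / (0.63 + 0.37 + 0.09 + 0.66)
  = 101.0760 / 1.7500 = 57.76

57.76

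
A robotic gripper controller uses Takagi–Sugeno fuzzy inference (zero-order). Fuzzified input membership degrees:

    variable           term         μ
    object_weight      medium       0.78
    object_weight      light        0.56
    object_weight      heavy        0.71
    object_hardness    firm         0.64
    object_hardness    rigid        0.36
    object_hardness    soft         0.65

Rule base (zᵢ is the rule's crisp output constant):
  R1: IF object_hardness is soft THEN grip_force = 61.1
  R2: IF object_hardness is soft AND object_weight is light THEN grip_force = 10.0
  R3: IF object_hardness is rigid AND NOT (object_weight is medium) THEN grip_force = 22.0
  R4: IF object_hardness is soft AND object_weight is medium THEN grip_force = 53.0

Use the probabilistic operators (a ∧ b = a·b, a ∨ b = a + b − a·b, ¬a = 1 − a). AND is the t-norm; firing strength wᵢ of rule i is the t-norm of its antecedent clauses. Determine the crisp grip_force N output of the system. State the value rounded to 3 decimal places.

R1 (z=61.1): soft=0.65 → w = 0.6500
R2 (z=10.0): soft=0.65, light=0.56; AND[a·b] → w = 0.3640
R3 (z=22.0): rigid=0.36, ¬medium=1−0.78=0.22; AND[a·b] → w = 0.0792
R4 (z=53.0): soft=0.65, medium=0.78; AND[a·b] → w = 0.5070
Weighted average = (0.6500·61.1 + 0.3640·10.0 + 0.0792·22.0 + 0.5070·53.0) / (0.6500 + 0.3640 + 0.0792 + 0.5070)
  = 71.9684 / 1.6002 = 44.975

44.975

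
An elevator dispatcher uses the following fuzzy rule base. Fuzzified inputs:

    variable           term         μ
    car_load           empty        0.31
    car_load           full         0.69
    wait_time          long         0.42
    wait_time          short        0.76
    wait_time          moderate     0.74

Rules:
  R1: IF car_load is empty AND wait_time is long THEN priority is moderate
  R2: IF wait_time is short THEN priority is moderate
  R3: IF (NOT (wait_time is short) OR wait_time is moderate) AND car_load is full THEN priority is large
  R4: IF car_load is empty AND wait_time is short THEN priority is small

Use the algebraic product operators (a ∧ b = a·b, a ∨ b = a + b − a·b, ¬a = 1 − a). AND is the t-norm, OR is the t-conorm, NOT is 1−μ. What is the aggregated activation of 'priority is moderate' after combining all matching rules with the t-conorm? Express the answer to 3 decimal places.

R1: empty=0.31, long=0.42; AND[a·b] → w = 0.1302
R2: short=0.76 → w = 0.7600
R3: (¬short=1−0.76=0.24 OR moderate=0.74) = 0.8024; AND[a·b] with full=0.69 → w = 0.5537
R4: empty=0.31, short=0.76; AND[a·b] → w = 0.2356
Rules with consequent 'moderate': {R1, R2} → strengths 0.1302, 0.7600
Aggregate via t-conorm [a + b − a·b]: 0.7912

0.791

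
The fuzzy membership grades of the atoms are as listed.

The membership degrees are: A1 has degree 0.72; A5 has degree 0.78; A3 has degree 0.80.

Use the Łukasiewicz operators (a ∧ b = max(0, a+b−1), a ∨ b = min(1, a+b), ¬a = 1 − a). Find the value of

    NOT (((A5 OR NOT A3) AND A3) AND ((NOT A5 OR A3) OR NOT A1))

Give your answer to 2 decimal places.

NOT A3 = 1 − 0.80 = 0.20
A5 OR NOT A3 = min(1, a+b) on (0.78, 0.20) = 0.98
(A5 OR NOT A3) AND A3 = max(0, a+b−1) on (0.98, 0.80) = 0.78
NOT A5 = 1 − 0.78 = 0.22
NOT A5 OR A3 = min(1, a+b) on (0.22, 0.80) = 1.00
NOT A1 = 1 − 0.72 = 0.28
(NOT A5 OR A3) OR NOT A1 = min(1, a+b) on (1.00, 0.28) = 1.00
((A5 OR NOT A3) AND A3) AND ((NOT A5 OR A3) OR NOT A1) = max(0, a+b−1) on (0.78, 1.00) = 0.78
NOT (((A5 OR NOT A3) AND A3) AND ((NOT A5 OR A3) OR NOT A1)) = 1 − 0.78 = 0.22

0.22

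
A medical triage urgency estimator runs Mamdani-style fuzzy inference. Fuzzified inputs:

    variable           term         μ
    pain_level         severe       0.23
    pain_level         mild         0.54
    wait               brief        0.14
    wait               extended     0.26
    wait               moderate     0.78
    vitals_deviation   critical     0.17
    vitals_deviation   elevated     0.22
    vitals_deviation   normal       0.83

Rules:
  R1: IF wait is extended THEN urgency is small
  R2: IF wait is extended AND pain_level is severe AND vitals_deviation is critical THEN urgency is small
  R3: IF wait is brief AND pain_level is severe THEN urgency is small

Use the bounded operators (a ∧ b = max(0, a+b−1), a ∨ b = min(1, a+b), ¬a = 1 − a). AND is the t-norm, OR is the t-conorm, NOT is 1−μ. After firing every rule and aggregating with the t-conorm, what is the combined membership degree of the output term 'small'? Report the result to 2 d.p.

R1: extended=0.26 → w = 0.26
R2: extended=0.26, severe=0.23, critical=0.17; AND[max(0, a+b−1)] → w = 0.00
R3: brief=0.14, severe=0.23; AND[max(0, a+b−1)] → w = 0.00
Rules with consequent 'small': {R1, R2, R3} → strengths 0.26, 0.00, 0.00
Aggregate via t-conorm [min(1, a+b)]: 0.26

0.26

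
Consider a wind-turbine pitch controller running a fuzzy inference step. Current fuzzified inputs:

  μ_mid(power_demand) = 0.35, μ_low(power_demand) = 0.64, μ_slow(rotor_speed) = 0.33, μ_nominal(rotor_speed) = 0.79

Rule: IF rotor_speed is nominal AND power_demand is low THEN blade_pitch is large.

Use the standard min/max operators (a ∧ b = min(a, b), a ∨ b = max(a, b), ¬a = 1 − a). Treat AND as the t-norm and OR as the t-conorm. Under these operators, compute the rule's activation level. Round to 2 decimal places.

firing strength: nominal=0.79, low=0.64; AND[min(a, b)] → w = 0.64

0.64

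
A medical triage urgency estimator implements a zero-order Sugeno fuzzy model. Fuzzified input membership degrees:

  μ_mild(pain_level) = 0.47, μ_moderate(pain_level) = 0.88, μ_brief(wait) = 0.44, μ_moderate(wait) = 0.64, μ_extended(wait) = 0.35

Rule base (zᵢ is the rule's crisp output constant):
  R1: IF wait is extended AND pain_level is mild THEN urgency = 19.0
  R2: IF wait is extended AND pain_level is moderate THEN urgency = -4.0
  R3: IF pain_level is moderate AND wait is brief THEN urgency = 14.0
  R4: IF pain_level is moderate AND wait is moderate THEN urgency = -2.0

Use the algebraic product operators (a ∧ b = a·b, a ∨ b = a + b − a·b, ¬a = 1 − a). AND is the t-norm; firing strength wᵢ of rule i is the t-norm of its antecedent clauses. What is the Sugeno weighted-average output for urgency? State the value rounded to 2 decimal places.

R1 (z=19.0): extended=0.35, mild=0.47; AND[a·b] → w = 0.1645
R2 (z=-4.0): extended=0.35, moderate=0.88; AND[a·b] → w = 0.3080
R3 (z=14.0): moderate=0.88, brief=0.44; AND[a·b] → w = 0.3872
R4 (z=-2.0): moderate=0.88, moderate=0.64; AND[a·b] → w = 0.5632
Weighted average = (0.1645·19.0 + 0.3080·-4.0 + 0.3872·14.0 + 0.5632·-2.0) / (0.1645 + 0.3080 + 0.3872 + 0.5632)
  = 6.1879 / 1.4229 = 4.35

4.35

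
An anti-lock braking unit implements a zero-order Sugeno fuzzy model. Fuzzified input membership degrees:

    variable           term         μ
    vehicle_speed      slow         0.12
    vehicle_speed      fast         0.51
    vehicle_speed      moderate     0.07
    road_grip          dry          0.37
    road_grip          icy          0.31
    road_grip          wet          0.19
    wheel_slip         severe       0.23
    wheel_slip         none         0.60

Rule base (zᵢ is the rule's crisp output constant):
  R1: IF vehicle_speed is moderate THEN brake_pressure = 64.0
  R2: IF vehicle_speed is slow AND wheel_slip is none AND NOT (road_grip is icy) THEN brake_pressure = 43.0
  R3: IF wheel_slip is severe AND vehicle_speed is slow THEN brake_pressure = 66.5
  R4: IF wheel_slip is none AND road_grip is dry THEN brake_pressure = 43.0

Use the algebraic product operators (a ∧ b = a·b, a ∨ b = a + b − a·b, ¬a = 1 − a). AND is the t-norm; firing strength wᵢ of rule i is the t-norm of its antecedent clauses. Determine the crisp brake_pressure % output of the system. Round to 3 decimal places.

48.737

R1 (z=64.0): moderate=0.07 → w = 0.0700
R2 (z=43.0): slow=0.12, none=0.60, ¬icy=1−0.31=0.69; AND[a·b] → w = 0.0497
R3 (z=66.5): severe=0.23, slow=0.12; AND[a·b] → w = 0.0276
R4 (z=43.0): none=0.60, dry=0.37; AND[a·b] → w = 0.2220
Weighted average = (0.0700·64.0 + 0.0497·43.0 + 0.0276·66.5 + 0.2220·43.0) / (0.0700 + 0.0497 + 0.0276 + 0.2220)
  = 17.9976 / 0.3693 = 48.737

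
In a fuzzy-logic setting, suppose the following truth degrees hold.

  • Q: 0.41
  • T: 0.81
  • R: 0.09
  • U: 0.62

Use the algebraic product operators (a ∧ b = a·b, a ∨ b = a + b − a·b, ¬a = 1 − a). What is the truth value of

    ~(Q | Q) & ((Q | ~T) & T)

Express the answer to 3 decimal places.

0.147

Q | Q = a + b − a·b on (0.4100, 0.4100) = 0.6519
~(Q | Q) = 1 − 0.6519 = 0.3481
~T = 1 − 0.8100 = 0.1900
Q | ~T = a + b − a·b on (0.4100, 0.1900) = 0.5221
(Q | ~T) & T = a·b on (0.5221, 0.8100) = 0.4229
~(Q | Q) & ((Q | ~T) & T) = a·b on (0.3481, 0.4229) = 0.1472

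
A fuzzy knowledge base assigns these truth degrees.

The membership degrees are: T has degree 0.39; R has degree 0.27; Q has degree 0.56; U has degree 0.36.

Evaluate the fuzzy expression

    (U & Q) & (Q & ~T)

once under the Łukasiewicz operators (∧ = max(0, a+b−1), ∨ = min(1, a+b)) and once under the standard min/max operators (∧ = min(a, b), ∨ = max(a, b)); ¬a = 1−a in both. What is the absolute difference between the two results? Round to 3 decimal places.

0.360

Under Łukasiewicz:
  U & Q = max(0, a+b−1) on (0.36, 0.56) = 0.00
  ~T = 1 − 0.39 = 0.61
  Q & ~T = max(0, a+b−1) on (0.56, 0.61) = 0.17
  (U & Q) & (Q & ~T) = max(0, a+b−1) on (0.00, 0.17) = 0.00
  → value = 0.0000
Under standard min/max:
  U & Q = min(a, b) on (0.36, 0.56) = 0.36
  ~T = 1 − 0.39 = 0.61
  Q & ~T = min(a, b) on (0.56, 0.61) = 0.56
  (U & Q) & (Q & ~T) = min(a, b) on (0.36, 0.56) = 0.36
  → value = 0.3600
|0.0000 − 0.3600| = 0.360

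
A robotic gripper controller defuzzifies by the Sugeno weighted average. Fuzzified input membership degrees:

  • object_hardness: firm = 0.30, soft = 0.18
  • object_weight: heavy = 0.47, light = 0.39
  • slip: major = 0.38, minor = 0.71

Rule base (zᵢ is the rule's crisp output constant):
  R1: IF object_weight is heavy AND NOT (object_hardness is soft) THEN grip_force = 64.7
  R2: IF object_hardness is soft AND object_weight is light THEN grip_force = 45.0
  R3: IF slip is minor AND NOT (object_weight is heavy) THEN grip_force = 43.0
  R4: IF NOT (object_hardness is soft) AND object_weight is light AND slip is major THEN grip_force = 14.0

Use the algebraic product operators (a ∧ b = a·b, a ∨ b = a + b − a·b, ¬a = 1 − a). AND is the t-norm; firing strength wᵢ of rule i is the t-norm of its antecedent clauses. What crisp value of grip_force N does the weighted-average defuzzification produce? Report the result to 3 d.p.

48.223

R1 (z=64.7): heavy=0.47, ¬soft=1−0.18=0.82; AND[a·b] → w = 0.3854
R2 (z=45.0): soft=0.18, light=0.39; AND[a·b] → w = 0.0702
R3 (z=43.0): minor=0.71, ¬heavy=1−0.47=0.53; AND[a·b] → w = 0.3763
R4 (z=14.0): ¬soft=1−0.18=0.82, light=0.39, major=0.38; AND[a·b] → w = 0.1215
Weighted average = (0.3854·64.7 + 0.0702·45.0 + 0.3763·43.0 + 0.1215·14.0) / (0.3854 + 0.0702 + 0.3763 + 0.1215)
  = 45.9766 / 0.9534 = 48.223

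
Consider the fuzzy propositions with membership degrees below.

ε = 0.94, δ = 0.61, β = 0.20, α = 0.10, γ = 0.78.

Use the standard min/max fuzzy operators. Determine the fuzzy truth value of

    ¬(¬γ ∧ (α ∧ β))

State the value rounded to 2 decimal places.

0.90

¬γ = 1 − 0.78 = 0.22
α ∧ β = min(a, b) on (0.10, 0.20) = 0.10
¬γ ∧ (α ∧ β) = min(a, b) on (0.22, 0.10) = 0.10
¬(¬γ ∧ (α ∧ β)) = 1 − 0.10 = 0.90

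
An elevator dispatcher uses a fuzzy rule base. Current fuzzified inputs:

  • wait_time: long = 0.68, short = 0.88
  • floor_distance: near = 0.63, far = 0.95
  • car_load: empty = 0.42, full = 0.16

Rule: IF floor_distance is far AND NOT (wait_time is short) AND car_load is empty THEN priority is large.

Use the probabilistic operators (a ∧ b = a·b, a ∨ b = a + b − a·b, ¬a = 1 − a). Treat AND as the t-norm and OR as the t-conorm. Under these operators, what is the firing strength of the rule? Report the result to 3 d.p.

firing strength: far=0.95, ¬short=1−0.88=0.12, empty=0.42; AND[a·b] → w = 0.0479

0.048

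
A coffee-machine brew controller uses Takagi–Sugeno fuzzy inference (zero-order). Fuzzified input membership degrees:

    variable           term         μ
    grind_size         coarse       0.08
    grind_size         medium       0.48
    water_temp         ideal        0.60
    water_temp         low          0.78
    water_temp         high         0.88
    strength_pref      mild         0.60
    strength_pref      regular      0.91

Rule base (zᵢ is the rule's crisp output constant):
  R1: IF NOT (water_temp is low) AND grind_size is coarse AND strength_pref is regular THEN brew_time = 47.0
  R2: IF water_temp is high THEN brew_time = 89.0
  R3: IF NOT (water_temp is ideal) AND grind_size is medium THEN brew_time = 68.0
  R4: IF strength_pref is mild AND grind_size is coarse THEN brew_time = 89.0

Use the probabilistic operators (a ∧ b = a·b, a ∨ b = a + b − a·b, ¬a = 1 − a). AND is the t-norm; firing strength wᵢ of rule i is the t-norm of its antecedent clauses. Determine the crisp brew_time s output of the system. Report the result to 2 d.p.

84.86

R1 (z=47.0): ¬low=1−0.78=0.22, coarse=0.08, regular=0.91; AND[a·b] → w = 0.0160
R2 (z=89.0): high=0.88 → w = 0.8800
R3 (z=68.0): ¬ideal=1−0.60=0.40, medium=0.48; AND[a·b] → w = 0.1920
R4 (z=89.0): mild=0.60, coarse=0.08; AND[a·b] → w = 0.0480
Weighted average = (0.0160·47.0 + 0.8800·89.0 + 0.1920·68.0 + 0.0480·89.0) / (0.0160 + 0.8800 + 0.1920 + 0.0480)
  = 96.4008 / 1.1360 = 84.86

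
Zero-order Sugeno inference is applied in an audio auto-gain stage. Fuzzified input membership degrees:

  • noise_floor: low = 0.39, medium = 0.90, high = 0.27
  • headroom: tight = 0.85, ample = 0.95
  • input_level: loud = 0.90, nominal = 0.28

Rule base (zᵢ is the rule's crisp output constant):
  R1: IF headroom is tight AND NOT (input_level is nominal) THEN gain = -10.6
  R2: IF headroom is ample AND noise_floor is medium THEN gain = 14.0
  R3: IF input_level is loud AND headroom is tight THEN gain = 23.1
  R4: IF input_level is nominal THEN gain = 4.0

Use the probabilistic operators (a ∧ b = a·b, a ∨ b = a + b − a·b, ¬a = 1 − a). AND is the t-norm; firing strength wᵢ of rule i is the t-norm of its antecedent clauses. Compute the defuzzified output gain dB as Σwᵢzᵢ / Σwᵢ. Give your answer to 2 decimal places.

9.66

R1 (z=-10.6): tight=0.85, ¬nominal=1−0.28=0.72; AND[a·b] → w = 0.6120
R2 (z=14.0): ample=0.95, medium=0.90; AND[a·b] → w = 0.8550
R3 (z=23.1): loud=0.90, tight=0.85; AND[a·b] → w = 0.7650
R4 (z=4.0): nominal=0.28 → w = 0.2800
Weighted average = (0.6120·-10.6 + 0.8550·14.0 + 0.7650·23.1 + 0.2800·4.0) / (0.6120 + 0.8550 + 0.7650 + 0.2800)
  = 24.2743 / 2.5120 = 9.66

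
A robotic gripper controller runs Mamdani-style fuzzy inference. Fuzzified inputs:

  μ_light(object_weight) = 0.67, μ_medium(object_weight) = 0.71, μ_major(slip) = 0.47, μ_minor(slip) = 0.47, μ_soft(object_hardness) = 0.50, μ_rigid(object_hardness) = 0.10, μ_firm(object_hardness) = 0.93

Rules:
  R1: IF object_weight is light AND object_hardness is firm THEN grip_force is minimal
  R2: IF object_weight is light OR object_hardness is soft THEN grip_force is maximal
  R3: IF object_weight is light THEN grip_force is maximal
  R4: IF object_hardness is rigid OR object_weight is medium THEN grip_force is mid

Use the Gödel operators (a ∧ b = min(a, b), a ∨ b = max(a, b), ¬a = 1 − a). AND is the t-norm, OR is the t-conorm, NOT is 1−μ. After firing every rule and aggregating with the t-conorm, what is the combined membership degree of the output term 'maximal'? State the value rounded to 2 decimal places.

R1: light=0.67, firm=0.93; AND[min(a, b)] → w = 0.67
R2: light=0.67, soft=0.50; OR[max(a, b)] → w = 0.67
R3: light=0.67 → w = 0.67
R4: rigid=0.10, medium=0.71; OR[max(a, b)] → w = 0.71
Rules with consequent 'maximal': {R2, R3} → strengths 0.67, 0.67
Aggregate via t-conorm [max(a, b)]: 0.67

0.67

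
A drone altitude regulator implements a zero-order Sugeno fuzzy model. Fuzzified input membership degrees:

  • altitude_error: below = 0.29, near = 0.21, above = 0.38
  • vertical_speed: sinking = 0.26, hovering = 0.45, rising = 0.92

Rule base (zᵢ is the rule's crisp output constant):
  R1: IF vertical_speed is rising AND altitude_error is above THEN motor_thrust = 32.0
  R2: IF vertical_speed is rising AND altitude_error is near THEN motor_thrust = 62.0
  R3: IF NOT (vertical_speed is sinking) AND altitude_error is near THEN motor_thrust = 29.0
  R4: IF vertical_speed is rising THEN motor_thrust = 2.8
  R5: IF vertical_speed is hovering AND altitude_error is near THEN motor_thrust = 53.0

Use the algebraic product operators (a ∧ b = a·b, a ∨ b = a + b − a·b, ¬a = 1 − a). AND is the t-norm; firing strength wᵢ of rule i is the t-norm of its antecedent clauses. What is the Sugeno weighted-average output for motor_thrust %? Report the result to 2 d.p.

20.59

R1 (z=32.0): rising=0.92, above=0.38; AND[a·b] → w = 0.3496
R2 (z=62.0): rising=0.92, near=0.21; AND[a·b] → w = 0.1932
R3 (z=29.0): ¬sinking=1−0.26=0.74, near=0.21; AND[a·b] → w = 0.1554
R4 (z=2.8): rising=0.92 → w = 0.9200
R5 (z=53.0): hovering=0.45, near=0.21; AND[a·b] → w = 0.0945
Weighted average = (0.3496·32.0 + 0.1932·62.0 + 0.1554·29.0 + 0.9200·2.8 + 0.0945·53.0) / (0.3496 + 0.1932 + 0.1554 + 0.9200 + 0.0945)
  = 35.2567 / 1.7127 = 20.59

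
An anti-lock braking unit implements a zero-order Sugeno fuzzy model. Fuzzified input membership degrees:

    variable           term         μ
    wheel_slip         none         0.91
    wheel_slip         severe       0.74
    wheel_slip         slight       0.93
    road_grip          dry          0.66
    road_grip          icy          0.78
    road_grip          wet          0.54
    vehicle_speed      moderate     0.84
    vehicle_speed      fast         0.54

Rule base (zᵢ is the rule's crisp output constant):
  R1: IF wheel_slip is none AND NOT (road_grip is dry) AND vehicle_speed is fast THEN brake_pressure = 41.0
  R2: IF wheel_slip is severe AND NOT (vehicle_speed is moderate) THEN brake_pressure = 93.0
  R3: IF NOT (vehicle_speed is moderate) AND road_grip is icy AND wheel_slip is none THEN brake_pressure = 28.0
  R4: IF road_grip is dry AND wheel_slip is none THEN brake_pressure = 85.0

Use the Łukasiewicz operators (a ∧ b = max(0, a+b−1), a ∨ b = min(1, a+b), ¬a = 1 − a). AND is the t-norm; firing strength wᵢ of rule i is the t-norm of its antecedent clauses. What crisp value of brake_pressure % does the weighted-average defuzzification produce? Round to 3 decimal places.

R1 (z=41.0): none=0.91, ¬dry=1−0.66=0.34, fast=0.54; AND[max(0, a+b−1)] → w = 0.00
R2 (z=93.0): severe=0.74, ¬moderate=1−0.84=0.16; AND[max(0, a+b−1)] → w = 0.00
R3 (z=28.0): ¬moderate=1−0.84=0.16, icy=0.78, none=0.91; AND[max(0, a+b−1)] → w = 0.00
R4 (z=85.0): dry=0.66, none=0.91; AND[max(0, a+b−1)] → w = 0.57
Weighted average = (0.00·41.0 + 0.00·93.0 + 0.00·28.0 + 0.57·85.0) / (0.00 + 0.00 + 0.00 + 0.57)
  = 48.4500 / 0.5700 = 85.000

85.000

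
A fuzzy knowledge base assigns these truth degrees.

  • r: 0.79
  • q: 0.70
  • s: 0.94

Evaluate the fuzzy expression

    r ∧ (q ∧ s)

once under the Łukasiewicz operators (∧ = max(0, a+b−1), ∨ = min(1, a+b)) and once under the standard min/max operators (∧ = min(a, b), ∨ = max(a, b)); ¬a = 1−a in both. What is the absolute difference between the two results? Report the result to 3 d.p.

Under Łukasiewicz:
  q ∧ s = max(0, a+b−1) on (0.70, 0.94) = 0.64
  r ∧ (q ∧ s) = max(0, a+b−1) on (0.79, 0.64) = 0.43
  → value = 0.4300
Under standard min/max:
  q ∧ s = min(a, b) on (0.70, 0.94) = 0.70
  r ∧ (q ∧ s) = min(a, b) on (0.79, 0.70) = 0.70
  → value = 0.7000
|0.4300 − 0.7000| = 0.270

0.270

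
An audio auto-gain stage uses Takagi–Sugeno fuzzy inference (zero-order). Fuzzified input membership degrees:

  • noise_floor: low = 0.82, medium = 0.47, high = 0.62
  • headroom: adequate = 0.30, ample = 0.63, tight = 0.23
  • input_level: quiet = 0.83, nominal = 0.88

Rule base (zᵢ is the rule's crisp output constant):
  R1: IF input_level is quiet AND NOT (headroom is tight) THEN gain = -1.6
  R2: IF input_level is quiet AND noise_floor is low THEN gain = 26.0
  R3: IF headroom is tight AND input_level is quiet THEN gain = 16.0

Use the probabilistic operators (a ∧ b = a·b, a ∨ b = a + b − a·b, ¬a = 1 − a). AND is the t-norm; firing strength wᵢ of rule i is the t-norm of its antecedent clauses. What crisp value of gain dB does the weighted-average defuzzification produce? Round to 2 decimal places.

13.06

R1 (z=-1.6): quiet=0.83, ¬tight=1−0.23=0.77; AND[a·b] → w = 0.6391
R2 (z=26.0): quiet=0.83, low=0.82; AND[a·b] → w = 0.6806
R3 (z=16.0): tight=0.23, quiet=0.83; AND[a·b] → w = 0.1909
Weighted average = (0.6391·-1.6 + 0.6806·26.0 + 0.1909·16.0) / (0.6391 + 0.6806 + 0.1909)
  = 19.7274 / 1.5106 = 13.06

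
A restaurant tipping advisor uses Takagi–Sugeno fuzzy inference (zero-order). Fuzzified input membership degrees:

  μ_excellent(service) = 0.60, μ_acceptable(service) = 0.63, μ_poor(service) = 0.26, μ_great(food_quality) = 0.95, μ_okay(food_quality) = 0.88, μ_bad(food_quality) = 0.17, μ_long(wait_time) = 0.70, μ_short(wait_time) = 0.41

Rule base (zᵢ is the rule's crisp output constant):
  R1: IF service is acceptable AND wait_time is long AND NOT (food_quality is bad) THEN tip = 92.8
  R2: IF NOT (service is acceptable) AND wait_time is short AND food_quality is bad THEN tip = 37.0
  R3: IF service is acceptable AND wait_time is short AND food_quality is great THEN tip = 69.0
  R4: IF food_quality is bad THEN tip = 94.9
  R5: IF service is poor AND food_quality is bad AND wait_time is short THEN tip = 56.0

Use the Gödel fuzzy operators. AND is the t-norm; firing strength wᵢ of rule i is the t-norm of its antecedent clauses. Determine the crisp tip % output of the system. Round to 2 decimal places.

76.58

R1 (z=92.8): acceptable=0.63, long=0.70, ¬bad=1−0.17=0.83; AND[min(a, b)] → w = 0.63
R2 (z=37.0): ¬acceptable=1−0.63=0.37, short=0.41, bad=0.17; AND[min(a, b)] → w = 0.17
R3 (z=69.0): acceptable=0.63, short=0.41, great=0.95; AND[min(a, b)] → w = 0.41
R4 (z=94.9): bad=0.17 → w = 0.17
R5 (z=56.0): poor=0.26, bad=0.17, short=0.41; AND[min(a, b)] → w = 0.17
Weighted average = (0.63·92.8 + 0.17·37.0 + 0.41·69.0 + 0.17·94.9 + 0.17·56.0) / (0.63 + 0.17 + 0.41 + 0.17 + 0.17)
  = 118.6970 / 1.5500 = 76.58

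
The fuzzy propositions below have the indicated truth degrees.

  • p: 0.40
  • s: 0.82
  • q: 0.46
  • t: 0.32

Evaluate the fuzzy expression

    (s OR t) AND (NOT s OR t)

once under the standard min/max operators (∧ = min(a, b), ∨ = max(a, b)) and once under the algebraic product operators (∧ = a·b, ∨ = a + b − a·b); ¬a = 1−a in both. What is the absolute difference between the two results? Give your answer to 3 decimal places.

Under standard min/max:
  s OR t = max(a, b) on (0.82, 0.32) = 0.82
  NOT s = 1 − 0.82 = 0.18
  NOT s OR t = max(a, b) on (0.18, 0.32) = 0.32
  (s OR t) AND (NOT s OR t) = min(a, b) on (0.82, 0.32) = 0.32
  → value = 0.3200
Under algebraic product:
  s OR t = a + b − a·b on (0.8200, 0.3200) = 0.8776
  NOT s = 1 − 0.8200 = 0.1800
  NOT s OR t = a + b − a·b on (0.1800, 0.3200) = 0.4424
  (s OR t) AND (NOT s OR t) = a·b on (0.8776, 0.4424) = 0.3883
  → value = 0.3883
|0.3200 − 0.3883| = 0.068

0.068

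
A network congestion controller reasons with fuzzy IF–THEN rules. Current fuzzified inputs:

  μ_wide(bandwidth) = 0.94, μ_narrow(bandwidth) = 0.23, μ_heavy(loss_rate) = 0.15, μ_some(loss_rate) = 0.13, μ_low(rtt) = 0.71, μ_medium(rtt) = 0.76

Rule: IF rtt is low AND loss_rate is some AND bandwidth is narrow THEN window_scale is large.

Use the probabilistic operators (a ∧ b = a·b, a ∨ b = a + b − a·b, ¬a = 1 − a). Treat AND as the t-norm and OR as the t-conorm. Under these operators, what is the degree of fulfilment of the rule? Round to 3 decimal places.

firing strength: low=0.71, some=0.13, narrow=0.23; AND[a·b] → w = 0.0212

0.021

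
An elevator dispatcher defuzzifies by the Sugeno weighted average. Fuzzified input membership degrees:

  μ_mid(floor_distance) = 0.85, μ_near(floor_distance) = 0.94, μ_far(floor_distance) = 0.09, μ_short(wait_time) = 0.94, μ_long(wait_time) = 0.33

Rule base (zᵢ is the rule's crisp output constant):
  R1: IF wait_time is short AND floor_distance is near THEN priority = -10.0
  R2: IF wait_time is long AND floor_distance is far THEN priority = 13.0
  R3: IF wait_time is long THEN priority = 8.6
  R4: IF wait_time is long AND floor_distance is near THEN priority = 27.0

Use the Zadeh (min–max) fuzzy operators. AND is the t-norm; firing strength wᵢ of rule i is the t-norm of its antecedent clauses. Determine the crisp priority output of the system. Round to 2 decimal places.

2.08

R1 (z=-10.0): short=0.94, near=0.94; AND[min(a, b)] → w = 0.94
R2 (z=13.0): long=0.33, far=0.09; AND[min(a, b)] → w = 0.09
R3 (z=8.6): long=0.33 → w = 0.33
R4 (z=27.0): long=0.33, near=0.94; AND[min(a, b)] → w = 0.33
Weighted average = (0.94·-10.0 + 0.09·13.0 + 0.33·8.6 + 0.33·27.0) / (0.94 + 0.09 + 0.33 + 0.33)
  = 3.5180 / 1.6900 = 2.08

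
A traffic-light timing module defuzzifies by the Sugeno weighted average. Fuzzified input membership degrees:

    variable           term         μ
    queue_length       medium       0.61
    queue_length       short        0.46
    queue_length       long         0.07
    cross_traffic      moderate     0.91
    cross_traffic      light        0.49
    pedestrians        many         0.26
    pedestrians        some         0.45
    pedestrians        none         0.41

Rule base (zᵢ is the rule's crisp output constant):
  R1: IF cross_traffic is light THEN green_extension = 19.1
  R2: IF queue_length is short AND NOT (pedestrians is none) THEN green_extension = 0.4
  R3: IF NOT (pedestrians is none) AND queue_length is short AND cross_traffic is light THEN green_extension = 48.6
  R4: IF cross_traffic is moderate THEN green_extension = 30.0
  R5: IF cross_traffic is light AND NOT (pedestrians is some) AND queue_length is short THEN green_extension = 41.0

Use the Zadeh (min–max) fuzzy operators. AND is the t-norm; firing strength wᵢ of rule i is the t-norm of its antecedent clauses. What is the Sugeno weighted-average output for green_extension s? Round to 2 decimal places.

28.08

R1 (z=19.1): light=0.49 → w = 0.49
R2 (z=0.4): short=0.46, ¬none=1−0.41=0.59; AND[min(a, b)] → w = 0.46
R3 (z=48.6): ¬none=1−0.41=0.59, short=0.46, light=0.49; AND[min(a, b)] → w = 0.46
R4 (z=30.0): moderate=0.91 → w = 0.91
R5 (z=41.0): light=0.49, ¬some=1−0.45=0.55, short=0.46; AND[min(a, b)] → w = 0.46
Weighted average = (0.49·19.1 + 0.46·0.4 + 0.46·48.6 + 0.91·30.0 + 0.46·41.0) / (0.49 + 0.46 + 0.46 + 0.91 + 0.46)
  = 78.0590 / 2.7800 = 28.08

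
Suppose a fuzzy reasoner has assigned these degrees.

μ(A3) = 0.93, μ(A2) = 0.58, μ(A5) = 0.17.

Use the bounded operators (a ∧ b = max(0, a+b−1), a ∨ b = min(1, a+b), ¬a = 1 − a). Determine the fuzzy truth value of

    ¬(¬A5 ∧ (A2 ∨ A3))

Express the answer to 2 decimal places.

0.17

¬A5 = 1 − 0.17 = 0.83
A2 ∨ A3 = min(1, a+b) on (0.58, 0.93) = 1.00
¬A5 ∧ (A2 ∨ A3) = max(0, a+b−1) on (0.83, 1.00) = 0.83
¬(¬A5 ∧ (A2 ∨ A3)) = 1 − 0.83 = 0.17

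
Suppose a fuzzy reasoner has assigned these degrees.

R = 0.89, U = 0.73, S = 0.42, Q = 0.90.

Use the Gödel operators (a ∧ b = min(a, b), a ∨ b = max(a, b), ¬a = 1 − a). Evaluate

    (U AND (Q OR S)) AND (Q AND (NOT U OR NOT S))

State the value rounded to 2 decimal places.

0.58

Q OR S = max(a, b) on (0.90, 0.42) = 0.90
U AND (Q OR S) = min(a, b) on (0.73, 0.90) = 0.73
NOT U = 1 − 0.73 = 0.27
NOT S = 1 − 0.42 = 0.58
NOT U OR NOT S = max(a, b) on (0.27, 0.58) = 0.58
Q AND (NOT U OR NOT S) = min(a, b) on (0.90, 0.58) = 0.58
(U AND (Q OR S)) AND (Q AND (NOT U OR NOT S)) = min(a, b) on (0.73, 0.58) = 0.58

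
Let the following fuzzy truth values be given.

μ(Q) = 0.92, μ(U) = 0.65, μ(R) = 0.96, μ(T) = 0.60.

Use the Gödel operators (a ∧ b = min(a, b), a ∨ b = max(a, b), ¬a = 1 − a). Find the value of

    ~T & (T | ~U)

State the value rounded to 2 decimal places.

~T = 1 − 0.60 = 0.40
~U = 1 − 0.65 = 0.35
T | ~U = max(a, b) on (0.60, 0.35) = 0.60
~T & (T | ~U) = min(a, b) on (0.40, 0.60) = 0.40

0.40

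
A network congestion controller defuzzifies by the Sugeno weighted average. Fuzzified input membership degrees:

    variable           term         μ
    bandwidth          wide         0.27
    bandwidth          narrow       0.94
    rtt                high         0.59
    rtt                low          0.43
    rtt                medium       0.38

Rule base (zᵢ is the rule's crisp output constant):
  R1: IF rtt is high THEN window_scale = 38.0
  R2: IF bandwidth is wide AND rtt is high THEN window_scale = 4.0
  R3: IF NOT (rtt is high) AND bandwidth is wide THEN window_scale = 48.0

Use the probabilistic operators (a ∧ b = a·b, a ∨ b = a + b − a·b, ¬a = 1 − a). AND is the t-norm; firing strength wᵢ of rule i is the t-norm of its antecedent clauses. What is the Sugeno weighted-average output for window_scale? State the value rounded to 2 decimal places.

32.99

R1 (z=38.0): high=0.59 → w = 0.5900
R2 (z=4.0): wide=0.27, high=0.59; AND[a·b] → w = 0.1593
R3 (z=48.0): ¬high=1−0.59=0.41, wide=0.27; AND[a·b] → w = 0.1107
Weighted average = (0.5900·38.0 + 0.1593·4.0 + 0.1107·48.0) / (0.5900 + 0.1593 + 0.1107)
  = 28.3708 / 0.8600 = 32.99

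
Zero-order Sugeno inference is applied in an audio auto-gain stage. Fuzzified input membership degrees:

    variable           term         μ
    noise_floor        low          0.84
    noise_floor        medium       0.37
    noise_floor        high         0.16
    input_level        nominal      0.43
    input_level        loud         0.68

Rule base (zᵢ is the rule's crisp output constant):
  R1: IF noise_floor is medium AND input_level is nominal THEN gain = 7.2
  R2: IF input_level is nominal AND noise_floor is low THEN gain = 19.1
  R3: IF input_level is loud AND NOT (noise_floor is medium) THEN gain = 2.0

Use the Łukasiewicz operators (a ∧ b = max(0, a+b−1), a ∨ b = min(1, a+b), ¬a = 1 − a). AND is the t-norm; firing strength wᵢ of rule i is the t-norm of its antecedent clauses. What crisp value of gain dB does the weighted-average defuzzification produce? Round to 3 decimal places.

9.960

R1 (z=7.2): medium=0.37, nominal=0.43; AND[max(0, a+b−1)] → w = 0.00
R2 (z=19.1): nominal=0.43, low=0.84; AND[max(0, a+b−1)] → w = 0.27
R3 (z=2.0): loud=0.68, ¬medium=1−0.37=0.63; AND[max(0, a+b−1)] → w = 0.31
Weighted average = (0.00·7.2 + 0.27·19.1 + 0.31·2.0) / (0.00 + 0.27 + 0.31)
  = 5.7770 / 0.5800 = 9.960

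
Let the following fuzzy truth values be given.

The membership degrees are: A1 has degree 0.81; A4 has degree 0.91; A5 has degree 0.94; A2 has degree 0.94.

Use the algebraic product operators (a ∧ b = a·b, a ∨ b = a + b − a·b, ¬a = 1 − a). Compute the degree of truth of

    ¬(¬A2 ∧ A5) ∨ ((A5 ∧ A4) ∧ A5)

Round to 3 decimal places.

0.989

¬A2 = 1 − 0.9400 = 0.0600
¬A2 ∧ A5 = a·b on (0.0600, 0.9400) = 0.0564
¬(¬A2 ∧ A5) = 1 − 0.0564 = 0.9436
A5 ∧ A4 = a·b on (0.9400, 0.9100) = 0.8554
(A5 ∧ A4) ∧ A5 = a·b on (0.8554, 0.9400) = 0.8041
¬(¬A2 ∧ A5) ∨ ((A5 ∧ A4) ∧ A5) = a + b − a·b on (0.9436, 0.8041) = 0.9889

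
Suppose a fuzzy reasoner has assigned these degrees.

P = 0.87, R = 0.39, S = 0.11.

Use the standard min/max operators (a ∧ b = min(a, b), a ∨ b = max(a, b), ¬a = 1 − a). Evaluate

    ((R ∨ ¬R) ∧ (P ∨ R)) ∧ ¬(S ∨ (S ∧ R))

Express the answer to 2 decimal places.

0.61

¬R = 1 − 0.39 = 0.61
R ∨ ¬R = max(a, b) on (0.39, 0.61) = 0.61
P ∨ R = max(a, b) on (0.87, 0.39) = 0.87
(R ∨ ¬R) ∧ (P ∨ R) = min(a, b) on (0.61, 0.87) = 0.61
S ∧ R = min(a, b) on (0.11, 0.39) = 0.11
S ∨ (S ∧ R) = max(a, b) on (0.11, 0.11) = 0.11
¬(S ∨ (S ∧ R)) = 1 − 0.11 = 0.89
((R ∨ ¬R) ∧ (P ∨ R)) ∧ ¬(S ∨ (S ∧ R)) = min(a, b) on (0.61, 0.89) = 0.61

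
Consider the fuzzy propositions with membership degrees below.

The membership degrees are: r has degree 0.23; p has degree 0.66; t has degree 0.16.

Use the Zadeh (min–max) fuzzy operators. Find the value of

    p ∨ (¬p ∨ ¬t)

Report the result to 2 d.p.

0.84

¬p = 1 − 0.66 = 0.34
¬t = 1 − 0.16 = 0.84
¬p ∨ ¬t = max(a, b) on (0.34, 0.84) = 0.84
p ∨ (¬p ∨ ¬t) = max(a, b) on (0.66, 0.84) = 0.84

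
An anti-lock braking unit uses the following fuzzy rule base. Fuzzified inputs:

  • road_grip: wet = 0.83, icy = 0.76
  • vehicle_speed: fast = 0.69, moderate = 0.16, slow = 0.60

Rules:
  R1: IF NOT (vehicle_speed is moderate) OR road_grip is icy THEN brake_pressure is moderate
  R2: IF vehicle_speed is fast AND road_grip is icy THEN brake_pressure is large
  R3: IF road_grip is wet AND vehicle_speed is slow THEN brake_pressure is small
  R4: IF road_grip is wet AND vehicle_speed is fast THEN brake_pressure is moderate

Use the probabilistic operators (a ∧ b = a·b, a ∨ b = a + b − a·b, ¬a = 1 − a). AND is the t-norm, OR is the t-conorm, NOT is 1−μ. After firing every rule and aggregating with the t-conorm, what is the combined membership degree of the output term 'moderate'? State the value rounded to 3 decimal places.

0.984

R1: ¬moderate=1−0.16=0.84, icy=0.76; OR[a + b − a·b] → w = 0.9616
R2: fast=0.69, icy=0.76; AND[a·b] → w = 0.5244
R3: wet=0.83, slow=0.60; AND[a·b] → w = 0.4980
R4: wet=0.83, fast=0.69; AND[a·b] → w = 0.5727
Rules with consequent 'moderate': {R1, R4} → strengths 0.9616, 0.5727
Aggregate via t-conorm [a + b − a·b]: 0.9836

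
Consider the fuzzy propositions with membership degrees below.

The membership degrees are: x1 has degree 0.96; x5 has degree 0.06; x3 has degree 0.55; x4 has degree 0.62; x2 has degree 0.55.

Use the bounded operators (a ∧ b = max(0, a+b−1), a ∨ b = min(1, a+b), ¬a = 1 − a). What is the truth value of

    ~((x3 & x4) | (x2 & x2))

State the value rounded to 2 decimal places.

0.73

x3 & x4 = max(0, a+b−1) on (0.55, 0.62) = 0.17
x2 & x2 = max(0, a+b−1) on (0.55, 0.55) = 0.10
(x3 & x4) | (x2 & x2) = min(1, a+b) on (0.17, 0.10) = 0.27
~((x3 & x4) | (x2 & x2)) = 1 − 0.27 = 0.73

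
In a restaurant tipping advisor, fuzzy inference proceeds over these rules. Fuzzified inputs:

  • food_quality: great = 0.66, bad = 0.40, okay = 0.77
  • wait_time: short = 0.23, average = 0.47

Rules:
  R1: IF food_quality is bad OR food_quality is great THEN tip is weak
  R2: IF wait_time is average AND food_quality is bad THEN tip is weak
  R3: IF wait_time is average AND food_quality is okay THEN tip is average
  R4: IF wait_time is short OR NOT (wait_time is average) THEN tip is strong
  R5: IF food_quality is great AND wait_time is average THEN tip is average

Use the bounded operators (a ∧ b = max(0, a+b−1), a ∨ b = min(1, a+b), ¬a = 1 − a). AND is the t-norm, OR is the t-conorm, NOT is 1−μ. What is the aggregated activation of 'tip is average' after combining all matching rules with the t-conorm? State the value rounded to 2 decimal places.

0.37

R1: bad=0.40, great=0.66; OR[min(1, a+b)] → w = 1.00
R2: average=0.47, bad=0.40; AND[max(0, a+b−1)] → w = 0.00
R3: average=0.47, okay=0.77; AND[max(0, a+b−1)] → w = 0.24
R4: short=0.23, ¬average=1−0.47=0.53; OR[min(1, a+b)] → w = 0.76
R5: great=0.66, average=0.47; AND[max(0, a+b−1)] → w = 0.13
Rules with consequent 'average': {R3, R5} → strengths 0.24, 0.13
Aggregate via t-conorm [min(1, a+b)]: 0.37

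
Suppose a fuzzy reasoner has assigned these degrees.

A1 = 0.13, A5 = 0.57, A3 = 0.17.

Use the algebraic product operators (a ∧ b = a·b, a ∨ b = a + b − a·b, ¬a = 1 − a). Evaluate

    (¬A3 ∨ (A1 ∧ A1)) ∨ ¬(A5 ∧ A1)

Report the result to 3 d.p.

0.988

¬A3 = 1 − 0.1700 = 0.8300
A1 ∧ A1 = a·b on (0.1300, 0.1300) = 0.0169
¬A3 ∨ (A1 ∧ A1) = a + b − a·b on (0.8300, 0.0169) = 0.8329
A5 ∧ A1 = a·b on (0.5700, 0.1300) = 0.0741
¬(A5 ∧ A1) = 1 − 0.0741 = 0.9259
(¬A3 ∨ (A1 ∧ A1)) ∨ ¬(A5 ∧ A1) = a + b − a·b on (0.8329, 0.9259) = 0.9876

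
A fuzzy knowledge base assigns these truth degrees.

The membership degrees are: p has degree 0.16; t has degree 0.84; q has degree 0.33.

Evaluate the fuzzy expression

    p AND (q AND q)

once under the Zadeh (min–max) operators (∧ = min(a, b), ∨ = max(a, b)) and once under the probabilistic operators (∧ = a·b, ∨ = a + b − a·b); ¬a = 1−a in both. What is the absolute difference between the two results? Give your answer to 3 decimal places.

Under Zadeh (min–max):
  q AND q = min(a, b) on (0.33, 0.33) = 0.33
  p AND (q AND q) = min(a, b) on (0.16, 0.33) = 0.16
  → value = 0.1600
Under probabilistic:
  q AND q = a·b on (0.3300, 0.3300) = 0.1089
  p AND (q AND q) = a·b on (0.1600, 0.1089) = 0.0174
  → value = 0.0174
|0.1600 − 0.0174| = 0.143

0.143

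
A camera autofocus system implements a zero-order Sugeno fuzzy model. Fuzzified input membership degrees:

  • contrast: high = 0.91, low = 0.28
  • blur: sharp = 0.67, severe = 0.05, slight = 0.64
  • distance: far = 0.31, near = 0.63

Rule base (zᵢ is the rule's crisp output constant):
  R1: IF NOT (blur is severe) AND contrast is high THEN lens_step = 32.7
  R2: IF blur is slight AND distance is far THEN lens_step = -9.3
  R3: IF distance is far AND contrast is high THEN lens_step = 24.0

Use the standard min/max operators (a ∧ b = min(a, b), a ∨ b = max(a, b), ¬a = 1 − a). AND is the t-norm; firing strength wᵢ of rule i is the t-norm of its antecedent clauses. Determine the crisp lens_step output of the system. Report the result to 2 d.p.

22.43

R1 (z=32.7): ¬severe=1−0.05=0.95, high=0.91; AND[min(a, b)] → w = 0.91
R2 (z=-9.3): slight=0.64, far=0.31; AND[min(a, b)] → w = 0.31
R3 (z=24.0): far=0.31, high=0.91; AND[min(a, b)] → w = 0.31
Weighted average = (0.91·32.7 + 0.31·-9.3 + 0.31·24.0) / (0.91 + 0.31 + 0.31)
  = 34.3140 / 1.5300 = 22.43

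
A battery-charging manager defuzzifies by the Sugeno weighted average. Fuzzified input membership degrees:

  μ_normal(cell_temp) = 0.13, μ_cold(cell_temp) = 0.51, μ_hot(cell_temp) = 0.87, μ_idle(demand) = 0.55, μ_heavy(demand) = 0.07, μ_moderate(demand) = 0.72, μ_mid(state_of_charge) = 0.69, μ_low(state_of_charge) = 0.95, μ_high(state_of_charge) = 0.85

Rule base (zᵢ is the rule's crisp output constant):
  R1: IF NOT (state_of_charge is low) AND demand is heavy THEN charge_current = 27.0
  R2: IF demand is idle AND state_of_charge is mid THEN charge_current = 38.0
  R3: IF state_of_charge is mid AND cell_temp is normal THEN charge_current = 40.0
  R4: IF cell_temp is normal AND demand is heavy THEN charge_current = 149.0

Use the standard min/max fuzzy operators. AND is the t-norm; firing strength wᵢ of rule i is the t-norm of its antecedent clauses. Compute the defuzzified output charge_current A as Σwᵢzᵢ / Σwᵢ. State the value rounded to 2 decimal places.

R1 (z=27.0): ¬low=1−0.95=0.05, heavy=0.07; AND[min(a, b)] → w = 0.05
R2 (z=38.0): idle=0.55, mid=0.69; AND[min(a, b)] → w = 0.55
R3 (z=40.0): mid=0.69, normal=0.13; AND[min(a, b)] → w = 0.13
R4 (z=149.0): normal=0.13, heavy=0.07; AND[min(a, b)] → w = 0.07
Weighted average = (0.05·27.0 + 0.55·38.0 + 0.13·40.0 + 0.07·149.0) / (0.05 + 0.55 + 0.13 + 0.07)
  = 37.8800 / 0.8000 = 47.35

47.35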